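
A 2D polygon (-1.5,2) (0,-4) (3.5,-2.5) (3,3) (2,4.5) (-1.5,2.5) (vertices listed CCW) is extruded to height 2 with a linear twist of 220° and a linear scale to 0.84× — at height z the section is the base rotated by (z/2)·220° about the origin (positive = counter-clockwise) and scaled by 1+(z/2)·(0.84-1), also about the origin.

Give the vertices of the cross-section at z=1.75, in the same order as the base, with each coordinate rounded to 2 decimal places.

t = z/height = 1.75/2 = 0.875
s = 1 + (scale-1)·z/height = 1 + (0.84-1)·1.75/2 = 0.860000
θ = twist·z/height = 220°·1.75/2 = 192.5000° = 3.359759 rad
cos θ = -0.976296, sin θ = -0.216440 (intermediates below are computed at full precision and shown rounded to 5 d.p.)
v1: (-1.5,2) → rotate → (1.89732,-1.62793) → ×s → (1.63170,-1.40002) → (1.63,-1.40)
v2: (0,-4) → rotate → (-0.86576,3.90518) → ×s → (-0.74455,3.35846) → (-0.74,3.36)
v3: (3.5,-2.5) → rotate → (-3.95814,1.68320) → ×s → (-3.40400,1.44755) → (-3.40,1.45)
v4: (3,3) → rotate → (-2.27957,-3.57821) → ×s → (-1.96043,-3.07726) → (-1.96,-3.08)
v5: (2,4.5) → rotate → (-0.97861,-4.82621) → ×s → (-0.84161,-4.15054) → (-0.84,-4.15)
v6: (-1.5,2.5) → rotate → (2.00554,-2.11608) → ×s → (1.72477,-1.81983) → (1.72,-1.82)

Cross-section at z=1.75: (1.63,-1.40) (-0.74,3.36) (-3.40,1.45) (-1.96,-3.08) (-0.84,-4.15) (1.72,-1.82)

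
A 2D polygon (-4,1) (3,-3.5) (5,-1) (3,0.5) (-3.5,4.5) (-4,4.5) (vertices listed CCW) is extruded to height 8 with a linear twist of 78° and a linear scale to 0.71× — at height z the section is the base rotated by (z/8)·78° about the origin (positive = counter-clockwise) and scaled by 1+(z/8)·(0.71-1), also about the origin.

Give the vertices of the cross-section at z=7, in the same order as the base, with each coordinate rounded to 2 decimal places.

t = z/height = 7/8 = 0.875
s = 1 + (scale-1)·z/height = 1 + (0.71-1)·7/8 = 0.746250
θ = twist·z/height = 78°·7/8 = 68.2500° = 1.191187 rad
cos θ = 0.370557, sin θ = 0.928810 (intermediates below are computed at full precision and shown rounded to 5 d.p.)
v1: (-4,1) → rotate → (-2.41104,-3.34468) → ×s → (-1.79924,-2.49597) → (-1.80,-2.50)
v2: (3,-3.5) → rotate → (4.36251,1.48948) → ×s → (3.25552,1.11152) → (3.26,1.11)
v3: (5,-1) → rotate → (2.78160,4.27349) → ×s → (2.07577,3.18909) → (2.08,3.19)
v4: (3,0.5) → rotate → (0.64727,2.97171) → ×s → (0.48302,2.21764) → (0.48,2.22)
v5: (-3.5,4.5) → rotate → (-5.47659,-1.58332) → ×s → (-4.08691,-1.18156) → (-4.09,-1.18)
v6: (-4,4.5) → rotate → (-5.66187,-2.04773) → ×s → (-4.22517,-1.52812) → (-4.23,-1.53)

Cross-section at z=7: (-1.80,-2.50) (3.26,1.11) (2.08,3.19) (0.48,2.22) (-4.09,-1.18) (-4.23,-1.53)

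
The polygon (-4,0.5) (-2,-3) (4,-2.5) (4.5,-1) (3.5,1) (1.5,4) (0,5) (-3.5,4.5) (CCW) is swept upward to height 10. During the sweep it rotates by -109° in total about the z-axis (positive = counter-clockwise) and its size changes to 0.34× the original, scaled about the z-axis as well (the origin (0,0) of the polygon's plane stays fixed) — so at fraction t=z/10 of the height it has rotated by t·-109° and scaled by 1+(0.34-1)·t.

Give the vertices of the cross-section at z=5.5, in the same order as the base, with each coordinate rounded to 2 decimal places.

Cross-section at z=5.5: (-1.00,2.37) (-2.29,0.15) (-0.10,-3.00) (0.88,-2.80) (1.67,-1.61) (2.68,0.45) (2.76,1.59) (1.36,3.37)

t = z/height = 5.5/10 = 0.55
s = 1 + (scale-1)·z/height = 1 + (0.34-1)·5.5/10 = 0.637000
θ = twist·z/height = -109°·5.5/10 = -59.9500° = -1.046325 rad
cos θ = 0.500756, sin θ = -0.865589 (intermediates below are computed at full precision and shown rounded to 5 d.p.)
v1: (-4,0.5) → rotate → (-1.57023,3.71273) → ×s → (-1.00024,2.36501) → (-1.00,2.37)
v2: (-2,-3) → rotate → (-3.59828,0.22891) → ×s → (-2.29210,0.14582) → (-2.29,0.15)
v3: (4,-2.5) → rotate → (-0.16095,-4.71424) → ×s → (-0.10252,-3.00297) → (-0.10,-3.00)
v4: (4.5,-1) → rotate → (1.38781,-4.39590) → ×s → (0.88404,-2.80019) → (0.88,-2.80)
v5: (3.5,1) → rotate → (2.61823,-2.52881) → ×s → (1.66781,-1.61085) → (1.67,-1.61)
v6: (1.5,4) → rotate → (4.21349,0.70464) → ×s → (2.68399,0.44886) → (2.68,0.45)
v7: (0,5) → rotate → (4.32794,2.50378) → ×s → (2.75690,1.59491) → (2.76,1.59)
v8: (-3.5,4.5) → rotate → (2.14250,5.28296) → ×s → (1.36478,3.36525) → (1.36,3.37)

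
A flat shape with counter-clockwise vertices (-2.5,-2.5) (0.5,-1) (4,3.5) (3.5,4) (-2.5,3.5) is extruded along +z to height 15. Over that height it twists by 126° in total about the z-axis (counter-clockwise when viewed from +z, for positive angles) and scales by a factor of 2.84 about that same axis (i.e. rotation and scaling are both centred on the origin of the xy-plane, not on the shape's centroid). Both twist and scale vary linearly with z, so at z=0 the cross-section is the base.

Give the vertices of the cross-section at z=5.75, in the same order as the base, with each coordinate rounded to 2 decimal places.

t = z/height = 5.75/15 = 0.383333
s = 1 + (scale-1)·z/height = 1 + (2.84-1)·5.75/15 = 1.705333
θ = twist·z/height = 126°·5.75/15 = 48.3000° = 0.842994 rad
cos θ = 0.665230, sin θ = 0.746638 (intermediates below are computed at full precision and shown rounded to 5 d.p.)
v1: (-2.5,-2.5) → rotate → (0.20352,-3.52967) → ×s → (0.34707,-6.01927) → (0.35,-6.02)
v2: (0.5,-1) → rotate → (1.07925,-0.29191) → ×s → (1.84049,-0.49781) → (1.84,-0.50)
v3: (4,3.5) → rotate → (0.04769,5.31486) → ×s → (0.08132,9.06361) → (0.08,9.06)
v4: (3.5,4) → rotate → (-0.65825,5.27416) → ×s → (-1.12253,8.99419) → (-1.12,8.99)
v5: (-2.5,3.5) → rotate → (-4.27631,0.46171) → ×s → (-7.29253,0.78737) → (-7.29,0.79)

Cross-section at z=5.75: (0.35,-6.02) (1.84,-0.50) (0.08,9.06) (-1.12,8.99) (-7.29,0.79)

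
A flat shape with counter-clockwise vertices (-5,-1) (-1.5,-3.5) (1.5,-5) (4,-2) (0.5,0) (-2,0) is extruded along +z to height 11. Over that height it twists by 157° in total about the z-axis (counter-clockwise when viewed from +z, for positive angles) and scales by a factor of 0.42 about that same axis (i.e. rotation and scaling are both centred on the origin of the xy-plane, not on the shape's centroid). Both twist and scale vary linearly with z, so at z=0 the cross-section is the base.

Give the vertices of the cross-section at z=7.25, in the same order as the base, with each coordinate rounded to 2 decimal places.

Cross-section at z=7.25: (1.32,-2.86) (2.32,-0.40) (2.79,1.62) (0.63,2.69) (-0.07,0.30) (0.29,-1.20)

t = z/height = 7.25/11 = 0.659091
s = 1 + (scale-1)·z/height = 1 + (0.42-1)·7.25/11 = 0.617727
θ = twist·z/height = 157°·7.25/11 = 103.4773° = 1.806019 rad
cos θ = -0.233060, sin θ = 0.972462 (intermediates below are computed at full precision and shown rounded to 5 d.p.)
v1: (-5,-1) → rotate → (2.13776,-4.62925) → ×s → (1.32055,-2.85962) → (1.32,-2.86)
v2: (-1.5,-3.5) → rotate → (3.75321,-0.64298) → ×s → (2.31846,-0.39719) → (2.32,-0.40)
v3: (1.5,-5) → rotate → (4.51272,2.62399) → ×s → (2.78763,1.62091) → (2.79,1.62)
v4: (4,-2) → rotate → (1.01269,4.35597) → ×s → (0.62556,2.69080) → (0.63,2.69)
v5: (0.5,0) → rotate → (-0.11653,0.48623) → ×s → (-0.07198,0.30036) → (-0.07,0.30)
v6: (-2,0) → rotate → (0.46612,-1.94492) → ×s → (0.28793,-1.20143) → (0.29,-1.20)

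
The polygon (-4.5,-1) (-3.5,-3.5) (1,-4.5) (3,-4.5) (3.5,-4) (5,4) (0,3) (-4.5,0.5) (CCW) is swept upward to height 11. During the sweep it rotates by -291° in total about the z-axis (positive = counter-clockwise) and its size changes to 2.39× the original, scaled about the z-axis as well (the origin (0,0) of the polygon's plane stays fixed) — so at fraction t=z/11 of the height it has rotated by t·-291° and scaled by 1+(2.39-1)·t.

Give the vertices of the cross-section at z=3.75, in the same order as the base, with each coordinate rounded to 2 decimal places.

Cross-section at z=3.75: (-0.39,6.78) (-4.27,5.92) (-6.78,-0.39) (-7.25,-3.30) (-6.64,-4.15) (4.64,-8.22) (4.36,-0.71) (1.79,6.43)

t = z/height = 3.75/11 = 0.340909
s = 1 + (scale-1)·z/height = 1 + (2.39-1)·3.75/11 = 1.473864
θ = twist·z/height = -291°·3.75/11 = -99.2045° = -1.731446 rad
cos θ = -0.159959, sin θ = -0.987124 (intermediates below are computed at full precision and shown rounded to 5 d.p.)
v1: (-4.5,-1) → rotate → (-0.26731,4.60202) → ×s → (-0.39397,6.78274) → (-0.39,6.78)
v2: (-3.5,-3.5) → rotate → (-2.89507,4.01479) → ×s → (-4.26694,5.91725) → (-4.27,5.92)
v3: (1,-4.5) → rotate → (-4.60202,-0.26731) → ×s → (-6.78274,-0.39397) → (-6.78,-0.39)
v4: (3,-4.5) → rotate → (-4.92193,-2.24155) → ×s → (-7.25426,-3.30374) → (-7.25,-3.30)
v5: (3.5,-4) → rotate → (-4.50835,-2.81509) → ×s → (-6.64470,-4.14907) → (-6.64,-4.15)
v6: (5,4) → rotate → (3.14870,-5.57546) → ×s → (4.64075,-8.21746) → (4.64,-8.22)
v7: (0,3) → rotate → (2.96137,-0.47988) → ×s → (4.36466,-0.70728) → (4.36,-0.71)
v8: (-4.5,0.5) → rotate → (1.21338,4.36208) → ×s → (1.78836,6.42911) → (1.79,6.43)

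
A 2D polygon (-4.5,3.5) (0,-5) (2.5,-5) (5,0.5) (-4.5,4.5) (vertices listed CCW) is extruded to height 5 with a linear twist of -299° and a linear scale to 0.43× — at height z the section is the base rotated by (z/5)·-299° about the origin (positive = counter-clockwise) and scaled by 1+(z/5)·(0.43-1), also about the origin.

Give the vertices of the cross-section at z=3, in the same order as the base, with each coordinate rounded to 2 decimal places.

t = z/height = 3/5 = 0.6
s = 1 + (scale-1)·z/height = 1 + (0.43-1)·3/5 = 0.658000
θ = twist·z/height = -299°·3/5 = -179.4000° = -3.131121 rad
cos θ = -0.999945, sin θ = -0.010472 (intermediates below are computed at full precision and shown rounded to 5 d.p.)
v1: (-4.5,3.5) → rotate → (4.53640,-3.45269) → ×s → (2.98495,-2.27187) → (2.98,-2.27)
v2: (0,-5) → rotate → (-0.05236,4.99973) → ×s → (-0.03445,3.28982) → (-0.03,3.29)
v3: (2.5,-5) → rotate → (-2.55222,4.97355) → ×s → (-1.67936,3.27259) → (-1.68,3.27)
v4: (5,0.5) → rotate → (-4.99449,-0.55233) → ×s → (-3.28637,-0.36343) → (-3.29,-0.36)
v5: (-4.5,4.5) → rotate → (4.54688,-4.45263) → ×s → (2.99184,-2.92983) → (2.99,-2.93)

Cross-section at z=3: (2.98,-2.27) (-0.03,3.29) (-1.68,3.27) (-3.29,-0.36) (2.99,-2.93)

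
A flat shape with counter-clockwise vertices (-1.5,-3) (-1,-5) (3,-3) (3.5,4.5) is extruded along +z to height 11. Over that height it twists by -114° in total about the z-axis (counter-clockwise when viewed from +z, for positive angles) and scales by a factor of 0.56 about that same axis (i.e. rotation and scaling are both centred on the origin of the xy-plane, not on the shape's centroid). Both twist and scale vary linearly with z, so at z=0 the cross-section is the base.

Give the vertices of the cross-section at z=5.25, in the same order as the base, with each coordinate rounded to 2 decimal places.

Cross-section at z=5.25: (-2.62,-0.42) (-3.67,-1.66) (-0.55,-3.31) (4.50,-0.18)

t = z/height = 5.25/11 = 0.477273
s = 1 + (scale-1)·z/height = 1 + (0.56-1)·5.25/11 = 0.790000
θ = twist·z/height = -114°·5.25/11 = -54.4091° = -0.949618 rad
cos θ = 0.581994, sin θ = -0.813193 (intermediates below are computed at full precision and shown rounded to 5 d.p.)
v1: (-1.5,-3) → rotate → (-3.31257,-0.52619) → ×s → (-2.61693,-0.41569) → (-2.62,-0.42)
v2: (-1,-5) → rotate → (-4.64796,-2.09678) → ×s → (-3.67189,-1.65645) → (-3.67,-1.66)
v3: (3,-3) → rotate → (-0.69360,-4.18556) → ×s → (-0.54794,-3.30659) → (-0.55,-3.31)
v4: (3.5,4.5) → rotate → (5.69635,-0.22720) → ×s → (4.50011,-0.17949) → (4.50,-0.18)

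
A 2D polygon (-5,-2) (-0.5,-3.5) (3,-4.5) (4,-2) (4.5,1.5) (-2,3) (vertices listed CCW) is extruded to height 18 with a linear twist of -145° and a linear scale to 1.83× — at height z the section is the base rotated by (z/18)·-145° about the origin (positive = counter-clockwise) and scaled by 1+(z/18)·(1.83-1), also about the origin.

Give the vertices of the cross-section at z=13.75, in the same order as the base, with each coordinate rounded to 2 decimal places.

Cross-section at z=13.75: (-0.16,8.80) (-5.06,2.79) (-8.61,-1.98) (-5.37,-4.95) (-0.31,-7.74) (5.74,1.32)

t = z/height = 13.75/18 = 0.763889
s = 1 + (scale-1)·z/height = 1 + (1.83-1)·13.75/18 = 1.634028
θ = twist·z/height = -145°·13.75/18 = -110.7639° = -1.933195 rad
cos θ = -0.354518, sin θ = -0.935049 (intermediates below are computed at full precision and shown rounded to 5 d.p.)
v1: (-5,-2) → rotate → (-0.09751,5.38428) → ×s → (-0.15933,8.79807) → (-0.16,8.80)
v2: (-0.5,-3.5) → rotate → (-3.09541,1.70834) → ×s → (-5.05799,2.79147) → (-5.06,2.79)
v3: (3,-4.5) → rotate → (-5.27127,-1.20982) → ×s → (-8.61341,-1.97688) → (-8.61,-1.98)
v4: (4,-2) → rotate → (-3.28817,-3.03116) → ×s → (-5.37296,-4.95300) → (-5.37,-4.95)
v5: (4.5,1.5) → rotate → (-0.19276,-4.73950) → ×s → (-0.31497,-7.74447) → (-0.31,-7.74)
v6: (-2,3) → rotate → (3.51418,0.80655) → ×s → (5.74227,1.31792) → (5.74,1.32)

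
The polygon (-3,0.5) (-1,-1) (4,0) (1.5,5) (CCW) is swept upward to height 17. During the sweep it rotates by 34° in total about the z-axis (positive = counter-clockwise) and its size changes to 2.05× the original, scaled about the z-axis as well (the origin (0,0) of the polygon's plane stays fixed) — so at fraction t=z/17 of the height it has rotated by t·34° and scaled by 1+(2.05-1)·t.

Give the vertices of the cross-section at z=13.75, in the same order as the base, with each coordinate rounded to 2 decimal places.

t = z/height = 13.75/17 = 0.808824
s = 1 + (scale-1)·z/height = 1 + (2.05-1)·13.75/17 = 1.849265
θ = twist·z/height = 34°·13.75/17 = 27.5000° = 0.479966 rad
cos θ = 0.887011, sin θ = 0.461749 (intermediates below are computed at full precision and shown rounded to 5 d.p.)
v1: (-3,0.5) → rotate → (-2.89191,-0.94174) → ×s → (-5.34790,-1.74153) → (-5.35,-1.74)
v2: (-1,-1) → rotate → (-0.42526,-1.34876) → ×s → (-0.78642,-2.49421) → (-0.79,-2.49)
v3: (4,0) → rotate → (3.54804,1.84699) → ×s → (6.56127,3.41558) → (6.56,3.42)
v4: (1.5,5) → rotate → (-0.97823,5.12768) → ×s → (-1.80900,9.48243) → (-1.81,9.48)

Cross-section at z=13.75: (-5.35,-1.74) (-0.79,-2.49) (6.56,3.42) (-1.81,9.48)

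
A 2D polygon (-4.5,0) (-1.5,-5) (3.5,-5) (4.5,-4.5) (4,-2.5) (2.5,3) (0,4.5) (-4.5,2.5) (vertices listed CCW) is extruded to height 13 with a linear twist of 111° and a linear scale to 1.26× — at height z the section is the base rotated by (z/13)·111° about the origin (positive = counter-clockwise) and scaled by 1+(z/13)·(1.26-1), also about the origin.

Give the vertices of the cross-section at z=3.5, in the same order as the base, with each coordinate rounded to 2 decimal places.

Cross-section at z=3.5: (-4.17,-2.40) (1.27,-5.44) (5.91,-2.77) (6.57,-1.78) (5.04,-0.19) (0.72,4.12) (-2.40,4.17) (-5.51,-0.08)

t = z/height = 3.5/13 = 0.269231
s = 1 + (scale-1)·z/height = 1 + (1.26-1)·3.5/13 = 1.070000
θ = twist·z/height = 111°·3.5/13 = 29.8846° = 0.521585 rad
cos θ = 0.867031, sin θ = 0.498255 (intermediates below are computed at full precision and shown rounded to 5 d.p.)
v1: (-4.5,0) → rotate → (-3.90164,-2.24215) → ×s → (-4.17475,-2.39910) → (-4.17,-2.40)
v2: (-1.5,-5) → rotate → (1.19073,-5.08254) → ×s → (1.27408,-5.43831) → (1.27,-5.44)
v3: (3.5,-5) → rotate → (5.52588,-2.59126) → ×s → (5.91269,-2.77265) → (5.91,-2.77)
v4: (4.5,-4.5) → rotate → (6.14378,-1.65949) → ×s → (6.57385,-1.77565) → (6.57,-1.78)
v5: (4,-2.5) → rotate → (4.71376,-0.17456) → ×s → (5.04372,-0.18678) → (5.04,-0.19)
v6: (2.5,3) → rotate → (0.67281,3.84673) → ×s → (0.71991,4.11600) → (0.72,4.12)
v7: (0,4.5) → rotate → (-2.24215,3.90164) → ×s → (-2.39910,4.17475) → (-2.40,4.17)
v8: (-4.5,2.5) → rotate → (-5.14727,-0.07457) → ×s → (-5.50758,-0.07979) → (-5.51,-0.08)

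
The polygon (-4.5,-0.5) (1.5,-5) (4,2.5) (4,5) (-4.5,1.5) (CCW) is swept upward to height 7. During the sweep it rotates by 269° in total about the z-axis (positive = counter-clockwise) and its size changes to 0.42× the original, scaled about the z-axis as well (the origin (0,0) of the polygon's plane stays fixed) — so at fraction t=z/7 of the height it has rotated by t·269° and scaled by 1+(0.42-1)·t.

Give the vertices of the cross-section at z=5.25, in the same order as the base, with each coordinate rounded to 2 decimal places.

Cross-section at z=5.25: (2.26,1.20) (-1.83,2.31) (-1.58,-2.15) (-1.05,-3.46) (2.68,0.15)

t = z/height = 5.25/7 = 0.75
s = 1 + (scale-1)·z/height = 1 + (0.42-1)·5.25/7 = 0.565000
θ = twist·z/height = 269°·5.25/7 = 201.7500° = 3.521202 rad
cos θ = -0.928810, sin θ = -0.370557 (intermediates below are computed at full precision and shown rounded to 5 d.p.)
v1: (-4.5,-0.5) → rotate → (3.99436,2.13191) → ×s → (2.25682,1.20453) → (2.26,1.20)
v2: (1.5,-5) → rotate → (-3.24600,4.08821) → ×s → (-1.83399,2.30984) → (-1.83,2.31)
v3: (4,2.5) → rotate → (-2.78884,-3.80425) → ×s → (-1.57570,-2.14940) → (-1.58,-2.15)
v4: (4,5) → rotate → (-1.86245,-6.12628) → ×s → (-1.05228,-3.46135) → (-1.05,-3.46)
v5: (-4.5,1.5) → rotate → (4.73548,0.27429) → ×s → (2.67555,0.15498) → (2.68,0.15)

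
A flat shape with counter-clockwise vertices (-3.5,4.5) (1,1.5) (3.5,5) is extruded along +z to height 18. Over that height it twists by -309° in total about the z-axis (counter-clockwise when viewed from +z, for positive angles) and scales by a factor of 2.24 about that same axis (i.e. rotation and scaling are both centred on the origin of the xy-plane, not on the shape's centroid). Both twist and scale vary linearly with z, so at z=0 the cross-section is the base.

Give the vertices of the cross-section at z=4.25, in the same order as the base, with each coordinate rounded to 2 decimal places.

t = z/height = 4.25/18 = 0.236111
s = 1 + (scale-1)·z/height = 1 + (2.24-1)·4.25/18 = 1.292778
θ = twist·z/height = -309°·4.25/18 = -72.9583° = -1.273363 rad
cos θ = 0.293067, sin θ = -0.956092 (intermediates below are computed at full precision and shown rounded to 5 d.p.)
v1: (-3.5,4.5) → rotate → (3.27668,4.66512) → ×s → (4.23602,6.03097) → (4.24,6.03)
v2: (1,1.5) → rotate → (1.72720,-0.51649) → ×s → (2.23289,-0.66771) → (2.23,-0.67)
v3: (3.5,5) → rotate → (5.80619,-1.88099) → ×s → (7.50612,-2.43170) → (7.51,-2.43)

Cross-section at z=4.25: (4.24,6.03) (2.23,-0.67) (7.51,-2.43)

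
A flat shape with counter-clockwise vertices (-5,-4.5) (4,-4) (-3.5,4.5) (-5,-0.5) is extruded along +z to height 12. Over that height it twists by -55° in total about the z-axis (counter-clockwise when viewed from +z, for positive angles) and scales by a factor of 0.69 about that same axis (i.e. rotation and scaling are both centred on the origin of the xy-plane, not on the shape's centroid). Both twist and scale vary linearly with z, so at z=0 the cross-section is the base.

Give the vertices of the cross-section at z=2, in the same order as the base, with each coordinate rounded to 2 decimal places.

Cross-section at z=2: (-5.36,-3.46) (3.14,-4.35) (-2.60,4.74) (-4.76,0.29)

t = z/height = 2/12 = 0.166667
s = 1 + (scale-1)·z/height = 1 + (0.69-1)·2/12 = 0.948333
θ = twist·z/height = -55°·2/12 = -9.1667° = -0.159989 rad
cos θ = 0.987229, sin θ = -0.159307 (intermediates below are computed at full precision and shown rounded to 5 d.p.)
v1: (-5,-4.5) → rotate → (-5.65303,-3.64600) → ×s → (-5.36095,-3.45762) → (-5.36,-3.46)
v2: (4,-4) → rotate → (3.31169,-4.58614) → ×s → (3.14059,-4.34919) → (3.14,-4.35)
v3: (-3.5,4.5) → rotate → (-2.73842,5.00011) → ×s → (-2.59694,4.74177) → (-2.60,4.74)
v4: (-5,-0.5) → rotate → (-5.01580,0.30292) → ×s → (-4.75665,0.28727) → (-4.76,0.29)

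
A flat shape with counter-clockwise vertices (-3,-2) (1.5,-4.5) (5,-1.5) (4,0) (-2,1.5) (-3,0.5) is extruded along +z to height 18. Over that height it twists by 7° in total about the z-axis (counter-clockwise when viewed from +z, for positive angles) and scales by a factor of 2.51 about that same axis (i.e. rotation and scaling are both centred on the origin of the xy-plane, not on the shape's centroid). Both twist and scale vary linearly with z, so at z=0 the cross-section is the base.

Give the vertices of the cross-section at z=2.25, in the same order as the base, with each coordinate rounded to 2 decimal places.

t = z/height = 2.25/18 = 0.125
s = 1 + (scale-1)·z/height = 1 + (2.51-1)·2.25/18 = 1.188750
θ = twist·z/height = 7°·2.25/18 = 0.8750° = 0.015272 rad
cos θ = 0.999883, sin θ = 0.015271 (intermediates below are computed at full precision and shown rounded to 5 d.p.)
v1: (-3,-2) → rotate → (-2.96911,-2.04558) → ×s → (-3.52953,-2.43168) → (-3.53,-2.43)
v2: (1.5,-4.5) → rotate → (1.56854,-4.47657) → ×s → (1.86461,-5.32152) → (1.86,-5.32)
v3: (5,-1.5) → rotate → (5.02232,-1.42347) → ×s → (5.97029,-1.69215) → (5.97,-1.69)
v4: (4,0) → rotate → (3.99953,0.06108) → ×s → (4.75445,0.07261) → (4.75,0.07)
v5: (-2,1.5) → rotate → (-2.02267,1.46928) → ×s → (-2.40445,1.74661) → (-2.40,1.75)
v6: (-3,0.5) → rotate → (-3.00729,0.45413) → ×s → (-3.57491,0.53985) → (-3.57,0.54)

Cross-section at z=2.25: (-3.53,-2.43) (1.86,-5.32) (5.97,-1.69) (4.75,0.07) (-2.40,1.75) (-3.57,0.54)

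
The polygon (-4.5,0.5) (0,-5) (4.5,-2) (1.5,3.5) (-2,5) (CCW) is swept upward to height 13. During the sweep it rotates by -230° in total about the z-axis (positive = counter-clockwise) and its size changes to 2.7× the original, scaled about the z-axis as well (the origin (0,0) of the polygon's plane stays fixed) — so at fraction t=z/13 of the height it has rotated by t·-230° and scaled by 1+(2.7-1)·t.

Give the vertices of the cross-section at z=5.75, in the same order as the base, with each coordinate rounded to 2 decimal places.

Cross-section at z=5.75: (2.46,7.54) (-8.58,1.78) (-5.03,-7.01) (5.47,-3.82) (9.29,1.65)

t = z/height = 5.75/13 = 0.442308
s = 1 + (scale-1)·z/height = 1 + (2.7-1)·5.75/13 = 1.751923
θ = twist·z/height = -230°·5.75/13 = -101.7308° = -1.775537 rad
cos θ = -0.203313, sin θ = -0.979114 (intermediates below are computed at full precision and shown rounded to 5 d.p.)
v1: (-4.5,0.5) → rotate → (1.40447,4.30436) → ×s → (2.46052,7.54090) → (2.46,7.54)
v2: (0,-5) → rotate → (-4.89557,1.01657) → ×s → (-8.57666,1.78094) → (-8.58,1.78)
v3: (4.5,-2) → rotate → (-2.87314,-3.99939) → ×s → (-5.03351,-7.00662) → (-5.03,-7.01)
v4: (1.5,3.5) → rotate → (3.12193,-2.18027) → ×s → (5.46938,-3.81966) → (5.47,-3.82)
v5: (-2,5) → rotate → (5.30220,0.94166) → ×s → (9.28904,1.64972) → (9.29,1.65)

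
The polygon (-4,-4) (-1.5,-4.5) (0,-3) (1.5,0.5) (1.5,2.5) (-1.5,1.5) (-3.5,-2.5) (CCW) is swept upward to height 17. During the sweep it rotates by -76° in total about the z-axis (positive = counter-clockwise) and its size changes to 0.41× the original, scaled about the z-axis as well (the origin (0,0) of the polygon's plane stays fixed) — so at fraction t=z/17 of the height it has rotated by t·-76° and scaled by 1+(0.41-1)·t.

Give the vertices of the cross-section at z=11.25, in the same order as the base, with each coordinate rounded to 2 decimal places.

Cross-section at z=11.25: (-3.43,0.32) (-2.69,-1.05) (-1.41,-1.17) (0.82,-0.51) (1.76,0.27) (0.12,1.29) (-2.54,0.67)

t = z/height = 11.25/17 = 0.661765
s = 1 + (scale-1)·z/height = 1 + (0.41-1)·11.25/17 = 0.609559
θ = twist·z/height = -76°·11.25/17 = -50.2941° = -0.877798 rad
cos θ = 0.638847, sin θ = -0.769334 (intermediates below are computed at full precision and shown rounded to 5 d.p.)
v1: (-4,-4) → rotate → (-5.63272,0.52195) → ×s → (-3.43348,0.31816) → (-3.43,0.32)
v2: (-1.5,-4.5) → rotate → (-4.42027,-1.72081) → ×s → (-2.69442,-1.04893) → (-2.69,-1.05)
v3: (0,-3) → rotate → (-2.30800,-1.91654) → ×s → (-1.40686,-1.16824) → (-1.41,-1.17)
v4: (1.5,0.5) → rotate → (1.34294,-0.83458) → ×s → (0.81860,-0.50872) → (0.82,-0.51)
v5: (1.5,2.5) → rotate → (2.88161,0.44312) → ×s → (1.75651,0.27011) → (1.76,0.27)
v6: (-1.5,1.5) → rotate → (0.19573,2.11227) → ×s → (0.11931,1.28755) → (0.12,1.29)
v7: (-3.5,-2.5) → rotate → (-4.15930,1.09555) → ×s → (-2.53534,0.66780) → (-2.54,0.67)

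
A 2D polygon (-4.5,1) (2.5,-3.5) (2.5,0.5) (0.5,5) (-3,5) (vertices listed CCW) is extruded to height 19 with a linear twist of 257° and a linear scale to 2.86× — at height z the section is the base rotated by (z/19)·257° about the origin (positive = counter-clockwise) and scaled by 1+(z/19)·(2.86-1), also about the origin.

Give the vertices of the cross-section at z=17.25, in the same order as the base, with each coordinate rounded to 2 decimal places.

Cross-section at z=17.25: (9.38,8.10) (-11.56,0.23) (-2.94,-6.19) (9.98,-9.11) (15.60,-1.56)

t = z/height = 17.25/19 = 0.907895
s = 1 + (scale-1)·z/height = 1 + (2.86-1)·17.25/19 = 2.688684
θ = twist·z/height = 257°·17.25/19 = 233.3289° = 4.072358 rad
cos θ = -0.597220, sin θ = -0.802077 (intermediates below are computed at full precision and shown rounded to 5 d.p.)
v1: (-4.5,1) → rotate → (3.48957,3.01213) → ×s → (9.38234,8.09866) → (9.38,8.10)
v2: (2.5,-3.5) → rotate → (-4.30032,0.08508) → ×s → (-11.56221,0.22874) → (-11.56,0.23)
v3: (2.5,0.5) → rotate → (-1.09201,-2.30380) → ×s → (-2.93607,-6.19420) → (-2.94,-6.19)
v4: (0.5,5) → rotate → (3.71178,-3.38714) → ×s → (9.97980,-9.10695) → (9.98,-9.11)
v5: (-3,5) → rotate → (5.80205,-0.57987) → ×s → (15.59987,-1.55908) → (15.60,-1.56)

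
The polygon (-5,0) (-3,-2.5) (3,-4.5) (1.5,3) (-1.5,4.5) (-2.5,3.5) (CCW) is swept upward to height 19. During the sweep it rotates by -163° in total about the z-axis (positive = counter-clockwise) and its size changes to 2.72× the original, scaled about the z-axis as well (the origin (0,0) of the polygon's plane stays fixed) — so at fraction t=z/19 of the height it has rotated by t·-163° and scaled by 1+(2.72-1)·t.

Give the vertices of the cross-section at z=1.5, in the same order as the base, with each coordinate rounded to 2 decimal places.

t = z/height = 1.5/19 = 0.0789474
s = 1 + (scale-1)·z/height = 1 + (2.72-1)·1.5/19 = 1.135789
θ = twist·z/height = -163°·1.5/19 = -12.8684° = -0.224596 rad
cos θ = 0.974884, sin θ = -0.222713 (intermediates below are computed at full precision and shown rounded to 5 d.p.)
v1: (-5,0) → rotate → (-4.87442,1.11356) → ×s → (-5.53632,1.26477) → (-5.54,1.26)
v2: (-3,-2.5) → rotate → (-3.48143,-1.76907) → ×s → (-3.95418,-2.00929) → (-3.95,-2.01)
v3: (3,-4.5) → rotate → (1.92244,-5.05512) → ×s → (2.18349,-5.74155) → (2.18,-5.74)
v4: (1.5,3) → rotate → (2.13046,2.59058) → ×s → (2.41976,2.94236) → (2.42,2.94)
v5: (-1.5,4.5) → rotate → (-0.46012,4.72105) → ×s → (-0.52260,5.36212) → (-0.52,5.36)
v6: (-2.5,3.5) → rotate → (-1.65772,3.96888) → ×s → (-1.88282,4.50781) → (-1.88,4.51)

Cross-section at z=1.5: (-5.54,1.26) (-3.95,-2.01) (2.18,-5.74) (2.42,2.94) (-0.52,5.36) (-1.88,4.51)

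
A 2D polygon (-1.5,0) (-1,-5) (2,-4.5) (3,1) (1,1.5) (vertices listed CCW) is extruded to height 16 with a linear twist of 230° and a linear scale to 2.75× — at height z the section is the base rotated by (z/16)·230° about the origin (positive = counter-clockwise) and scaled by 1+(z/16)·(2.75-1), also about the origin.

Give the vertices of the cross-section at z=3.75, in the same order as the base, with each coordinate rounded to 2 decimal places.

t = z/height = 3.75/16 = 0.234375
s = 1 + (scale-1)·z/height = 1 + (2.75-1)·3.75/16 = 1.410156
θ = twist·z/height = 230°·3.75/16 = 53.9063° = 0.940842 rad
cos θ = 0.589108, sin θ = 0.808054 (intermediates below are computed at full precision and shown rounded to 5 d.p.)
v1: (-1.5,0) → rotate → (-0.88366,-1.21208) → ×s → (-1.24610,-1.70922) → (-1.25,-1.71)
v2: (-1,-5) → rotate → (3.45116,-3.75360) → ×s → (4.86668,-5.29316) → (4.87,-5.29)
v3: (2,-4.5) → rotate → (4.81446,-1.03488) → ×s → (6.78914,-1.45934) → (6.79,-1.46)
v4: (3,1) → rotate → (0.95927,3.01327) → ×s → (1.35272,4.24918) → (1.35,4.25)
v5: (1,1.5) → rotate → (-0.62297,1.69172) → ×s → (-0.87849,2.38558) → (-0.88,2.39)

Cross-section at z=3.75: (-1.25,-1.71) (4.87,-5.29) (6.79,-1.46) (1.35,4.25) (-0.88,2.39)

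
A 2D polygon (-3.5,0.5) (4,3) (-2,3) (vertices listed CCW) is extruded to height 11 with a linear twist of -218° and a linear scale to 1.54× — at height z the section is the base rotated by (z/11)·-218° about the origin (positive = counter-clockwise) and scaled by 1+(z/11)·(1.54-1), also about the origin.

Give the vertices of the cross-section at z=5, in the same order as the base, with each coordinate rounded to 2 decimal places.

Cross-section at z=5: (1.30,4.21) (2.90,-5.51) (4.08,1.87)

t = z/height = 5/11 = 0.454545
s = 1 + (scale-1)·z/height = 1 + (1.54-1)·5/11 = 1.245455
θ = twist·z/height = -218°·5/11 = -99.0909° = -1.729463 rad
cos θ = -0.158001, sin θ = -0.987439 (intermediates below are computed at full precision and shown rounded to 5 d.p.)
v1: (-3.5,0.5) → rotate → (1.04672,3.37704) → ×s → (1.30365,4.20594) → (1.30,4.21)
v2: (4,3) → rotate → (2.33031,-4.42376) → ×s → (2.90230,-5.50959) → (2.90,-5.51)
v3: (-2,3) → rotate → (3.27832,1.50087) → ×s → (4.08300,1.86927) → (4.08,1.87)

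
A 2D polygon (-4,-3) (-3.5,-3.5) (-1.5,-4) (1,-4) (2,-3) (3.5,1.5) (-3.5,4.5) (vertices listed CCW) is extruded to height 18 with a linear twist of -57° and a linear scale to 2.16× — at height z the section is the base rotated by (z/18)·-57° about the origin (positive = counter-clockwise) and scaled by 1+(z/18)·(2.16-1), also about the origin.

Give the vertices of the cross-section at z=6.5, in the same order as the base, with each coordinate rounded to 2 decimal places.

Cross-section at z=6.5: (-6.81,-1.99) (-6.40,-2.90) (-3.99,-4.56) (-0.67,-5.81) (1.16,-4.98) (5.40,0.25) (-2.40,7.72)

t = z/height = 6.5/18 = 0.361111
s = 1 + (scale-1)·z/height = 1 + (2.16-1)·6.5/18 = 1.418889
θ = twist·z/height = -57°·6.5/18 = -20.5833° = -0.359247 rad
cos θ = 0.936162, sin θ = -0.351569 (intermediates below are computed at full precision and shown rounded to 5 d.p.)
v1: (-4,-3) → rotate → (-4.79936,-1.40221) → ×s → (-6.80975,-1.98958) → (-6.81,-1.99)
v2: (-3.5,-3.5) → rotate → (-4.50706,-2.04607) → ×s → (-6.39502,-2.90315) → (-6.40,-2.90)
v3: (-1.5,-4) → rotate → (-2.81052,-3.21729) → ×s → (-3.98782,-4.56498) → (-3.99,-4.56)
v4: (1,-4) → rotate → (-0.47012,-4.09622) → ×s → (-0.66704,-5.81208) → (-0.67,-5.81)
v5: (2,-3) → rotate → (0.81762,-3.51162) → ×s → (1.16011,-4.98260) → (1.16,-4.98)
v6: (3.5,1.5) → rotate → (3.80392,0.17375) → ×s → (5.39734,0.24653) → (5.40,0.25)
v7: (-3.5,4.5) → rotate → (-1.69450,5.44322) → ×s → (-2.40431,7.72333) → (-2.40,7.72)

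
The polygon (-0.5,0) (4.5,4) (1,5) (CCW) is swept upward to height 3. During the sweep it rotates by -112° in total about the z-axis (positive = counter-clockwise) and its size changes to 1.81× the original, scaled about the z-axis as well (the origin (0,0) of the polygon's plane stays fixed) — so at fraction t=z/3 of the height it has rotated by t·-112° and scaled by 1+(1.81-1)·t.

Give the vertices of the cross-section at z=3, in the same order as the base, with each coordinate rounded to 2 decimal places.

Cross-section at z=3: (0.34,0.84) (3.66,-10.26) (7.71,-5.07)

t = z/height = 3/3 = 1
s = 1 + (scale-1)·z/height = 1 + (1.81-1)·3/3 = 1.810000
θ = twist·z/height = -112°·3/3 = -112.0000° = -1.954769 rad
cos θ = -0.374607, sin θ = -0.927184 (intermediates below are computed at full precision and shown rounded to 5 d.p.)
v1: (-0.5,0) → rotate → (0.18730,0.46359) → ×s → (0.33902,0.83910) → (0.34,0.84)
v2: (4.5,4) → rotate → (2.02301,-5.67075) → ×s → (3.66164,-10.26406) → (3.66,-10.26)
v3: (1,5) → rotate → (4.26131,-2.80022) → ×s → (7.71298,-5.06839) → (7.71,-5.07)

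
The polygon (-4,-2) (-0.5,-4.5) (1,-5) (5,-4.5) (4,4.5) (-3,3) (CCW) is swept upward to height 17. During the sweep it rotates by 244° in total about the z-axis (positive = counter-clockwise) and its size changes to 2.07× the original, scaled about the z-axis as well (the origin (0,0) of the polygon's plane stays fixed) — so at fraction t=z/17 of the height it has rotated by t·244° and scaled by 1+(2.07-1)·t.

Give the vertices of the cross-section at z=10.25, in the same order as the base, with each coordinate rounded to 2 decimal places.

t = z/height = 10.25/17 = 0.602941
s = 1 + (scale-1)·z/height = 1 + (2.07-1)·10.25/17 = 1.645147
θ = twist·z/height = 244°·10.25/17 = 147.1176° = 2.567687 rad
cos θ = -0.839787, sin θ = 0.542916 (intermediates below are computed at full precision and shown rounded to 5 d.p.)
v1: (-4,-2) → rotate → (4.44498,-0.49209) → ×s → (7.31265,-0.80956) → (7.31,-0.81)
v2: (-0.5,-4.5) → rotate → (2.86301,3.50758) → ×s → (4.71008,5.77049) → (4.71,5.77)
v3: (1,-5) → rotate → (1.87479,4.74185) → ×s → (3.08431,7.80104) → (3.08,7.80)
v4: (5,-4.5) → rotate → (-1.75581,6.49362) → ×s → (-2.88857,10.68296) → (-2.89,10.68)
v5: (4,4.5) → rotate → (-5.80227,-1.60738) → ×s → (-9.54559,-2.64437) → (-9.55,-2.64)
v6: (-3,3) → rotate → (0.89061,-4.14811) → ×s → (1.46519,-6.82425) → (1.47,-6.82)

Cross-section at z=10.25: (7.31,-0.81) (4.71,5.77) (3.08,7.80) (-2.89,10.68) (-9.55,-2.64) (1.47,-6.82)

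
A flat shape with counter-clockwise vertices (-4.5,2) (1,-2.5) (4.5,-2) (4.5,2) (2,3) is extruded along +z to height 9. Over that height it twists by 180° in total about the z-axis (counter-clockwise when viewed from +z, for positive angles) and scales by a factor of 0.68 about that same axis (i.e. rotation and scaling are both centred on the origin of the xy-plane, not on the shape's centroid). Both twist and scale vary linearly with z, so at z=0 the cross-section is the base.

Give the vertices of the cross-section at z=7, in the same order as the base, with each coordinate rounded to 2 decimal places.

t = z/height = 7/9 = 0.777778
s = 1 + (scale-1)·z/height = 1 + (0.68-1)·7/9 = 0.751111
θ = twist·z/height = 180°·7/9 = 140.0000° = 2.443461 rad
cos θ = -0.766044, sin θ = 0.642788 (intermediates below are computed at full precision and shown rounded to 5 d.p.)
v1: (-4.5,2) → rotate → (2.16162,-4.42463) → ×s → (1.62362,-3.32339) → (1.62,-3.32)
v2: (1,-2.5) → rotate → (0.84092,2.55790) → ×s → (0.63163,1.92127) → (0.63,1.92)
v3: (4.5,-2) → rotate → (-2.16162,4.42463) → ×s → (-1.62362,3.32339) → (-1.62,3.32)
v4: (4.5,2) → rotate → (-4.73278,1.36046) → ×s → (-3.55484,1.02185) → (-3.55,1.02)
v5: (2,3) → rotate → (-3.46045,-1.01256) → ×s → (-2.59918,-0.76054) → (-2.60,-0.76)

Cross-section at z=7: (1.62,-3.32) (0.63,1.92) (-1.62,3.32) (-3.55,1.02) (-2.60,-0.76)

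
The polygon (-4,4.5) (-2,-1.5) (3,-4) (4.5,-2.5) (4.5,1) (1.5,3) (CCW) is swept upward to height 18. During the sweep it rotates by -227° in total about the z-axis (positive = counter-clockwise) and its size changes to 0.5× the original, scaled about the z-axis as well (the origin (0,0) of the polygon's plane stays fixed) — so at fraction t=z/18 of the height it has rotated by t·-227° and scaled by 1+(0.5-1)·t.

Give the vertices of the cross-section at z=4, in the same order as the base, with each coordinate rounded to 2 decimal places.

t = z/height = 4/18 = 0.222222
s = 1 + (scale-1)·z/height = 1 + (0.5-1)·4/18 = 0.888889
θ = twist·z/height = -227°·4/18 = -50.4444° = -0.880422 rad
cos θ = 0.636826, sin θ = -0.771007 (intermediates below are computed at full precision and shown rounded to 5 d.p.)
v1: (-4,4.5) → rotate → (0.92223,5.94975) → ×s → (0.81976,5.28866) → (0.82,5.29)
v2: (-2,-1.5) → rotate → (-2.43016,0.58678) → ×s → (-2.16015,0.52158) → (-2.16,0.52)
v3: (3,-4) → rotate → (-1.17355,-4.86033) → ×s → (-1.04316,-4.32029) → (-1.04,-4.32)
v4: (4.5,-2.5) → rotate → (0.93820,-5.06160) → ×s → (0.83395,-4.49920) → (0.83,-4.50)
v5: (4.5,1) → rotate → (3.63672,-2.83271) → ×s → (3.23264,-2.51796) → (3.23,-2.52)
v6: (1.5,3) → rotate → (3.26826,0.75397) → ×s → (2.90512,0.67019) → (2.91,0.67)

Cross-section at z=4: (0.82,5.29) (-2.16,0.52) (-1.04,-4.32) (0.83,-4.50) (3.23,-2.52) (2.91,0.67)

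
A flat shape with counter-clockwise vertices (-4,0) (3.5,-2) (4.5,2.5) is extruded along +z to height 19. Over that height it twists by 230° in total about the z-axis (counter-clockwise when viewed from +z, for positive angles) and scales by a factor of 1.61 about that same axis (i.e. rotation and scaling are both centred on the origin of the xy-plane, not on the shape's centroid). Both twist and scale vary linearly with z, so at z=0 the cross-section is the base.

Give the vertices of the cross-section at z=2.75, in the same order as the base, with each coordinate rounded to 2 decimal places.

t = z/height = 2.75/19 = 0.144737
s = 1 + (scale-1)·z/height = 1 + (1.61-1)·2.75/19 = 1.088289
θ = twist·z/height = 230°·2.75/19 = 33.2895° = 0.581011 rad
cos θ = 0.835908, sin θ = 0.548869 (intermediates below are computed at full precision and shown rounded to 5 d.p.)
v1: (-4,0) → rotate → (-3.34363,-2.19548) → ×s → (-3.63884,-2.38931) → (-3.64,-2.39)
v2: (3.5,-2) → rotate → (4.02342,0.24923) → ×s → (4.37864,0.27123) → (4.38,0.27)
v3: (4.5,2.5) → rotate → (2.38941,4.55968) → ×s → (2.60037,4.96225) → (2.60,4.96)

Cross-section at z=2.75: (-3.64,-2.39) (4.38,0.27) (2.60,4.96)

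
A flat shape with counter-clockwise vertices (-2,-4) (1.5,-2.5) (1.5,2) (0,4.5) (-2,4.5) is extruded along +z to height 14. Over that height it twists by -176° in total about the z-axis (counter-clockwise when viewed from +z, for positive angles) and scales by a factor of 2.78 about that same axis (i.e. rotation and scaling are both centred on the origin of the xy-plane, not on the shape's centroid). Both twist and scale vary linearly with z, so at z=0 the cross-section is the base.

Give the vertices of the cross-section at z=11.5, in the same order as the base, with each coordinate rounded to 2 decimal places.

t = z/height = 11.5/14 = 0.821429
s = 1 + (scale-1)·z/height = 1 + (2.78-1)·11.5/14 = 2.462143
θ = twist·z/height = -176°·11.5/14 = -144.5714° = -2.523247 rad
cos θ = -0.814839, sin θ = -0.579688 (intermediates below are computed at full precision and shown rounded to 5 d.p.)
v1: (-2,-4) → rotate → (-0.68907,4.41873) → ×s → (-1.69660,10.87955) → (-1.70,10.88)
v2: (1.5,-2.5) → rotate → (-2.67148,1.16757) → ×s → (-6.57756,2.87471) → (-6.58,2.87)
v3: (1.5,2) → rotate → (-0.06288,-2.49921) → ×s → (-0.15483,-6.15341) → (-0.15,-6.15)
v4: (0,4.5) → rotate → (2.60859,-3.66677) → ×s → (6.42273,-9.02812) → (6.42,-9.03)
v5: (-2,4.5) → rotate → (4.23827,-2.50740) → ×s → (10.43523,-6.17358) → (10.44,-6.17)

Cross-section at z=11.5: (-1.70,10.88) (-6.58,2.87) (-0.15,-6.15) (6.42,-9.03) (10.44,-6.17)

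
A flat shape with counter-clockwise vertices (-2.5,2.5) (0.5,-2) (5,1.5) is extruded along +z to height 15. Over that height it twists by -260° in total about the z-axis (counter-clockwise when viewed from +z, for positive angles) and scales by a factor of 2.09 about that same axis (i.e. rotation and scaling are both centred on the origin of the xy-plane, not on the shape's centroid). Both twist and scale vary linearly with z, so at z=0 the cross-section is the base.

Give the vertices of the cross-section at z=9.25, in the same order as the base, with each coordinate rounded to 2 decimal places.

Cross-section at z=9.25: (5.34,-2.53) (-1.91,2.87) (-7.03,-5.18)

t = z/height = 9.25/15 = 0.616667
s = 1 + (scale-1)·z/height = 1 + (2.09-1)·9.25/15 = 1.672167
θ = twist·z/height = -260°·9.25/15 = -160.3333° = -2.798345 rad
cos θ = -0.941666, sin θ = -0.336547 (intermediates below are computed at full precision and shown rounded to 5 d.p.)
v1: (-2.5,2.5) → rotate → (3.19553,-1.51280) → ×s → (5.34347,-2.52965) → (5.34,-2.53)
v2: (0.5,-2) → rotate → (-1.14393,1.71506) → ×s → (-1.91284,2.86786) → (-1.91,2.87)
v3: (5,1.5) → rotate → (-4.20351,-3.09524) → ×s → (-7.02897,-5.17575) → (-7.03,-5.18)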